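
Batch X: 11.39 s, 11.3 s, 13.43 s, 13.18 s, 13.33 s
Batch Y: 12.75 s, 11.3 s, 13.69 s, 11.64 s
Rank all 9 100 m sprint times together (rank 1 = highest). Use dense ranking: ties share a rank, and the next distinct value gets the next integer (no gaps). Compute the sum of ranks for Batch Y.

20

Sorted (descending): 13.69, 13.43, 13.33, 13.18, 12.75, 11.64, 11.39, 11.3, 11.3
The 2 values of 11.3 share dense rank 8.
Remaining distinct values take the next consecutive integers.
Batch Y values → pooled ranks: 12.75→5, 11.3→8, 13.69→1, 11.64→6
Rank sum = 5 + 8 + 1 + 6 = 20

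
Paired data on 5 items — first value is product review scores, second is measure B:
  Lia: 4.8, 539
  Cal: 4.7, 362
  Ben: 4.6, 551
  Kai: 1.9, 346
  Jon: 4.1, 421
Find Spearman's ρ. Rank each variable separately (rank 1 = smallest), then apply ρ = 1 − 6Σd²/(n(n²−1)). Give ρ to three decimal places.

0.500

Ranks of variable 1: 5, 4, 3, 1, 2
Ranks of variable 2: 4, 2, 5, 1, 3
d = r₁ − r₂: 1, 2, -2, 0, -1
d²: 1, 4, 4, 0, 1; Σd² = 10
ρ = 1 − 6·10/(5·24) = 1 − 60/120 = 0.500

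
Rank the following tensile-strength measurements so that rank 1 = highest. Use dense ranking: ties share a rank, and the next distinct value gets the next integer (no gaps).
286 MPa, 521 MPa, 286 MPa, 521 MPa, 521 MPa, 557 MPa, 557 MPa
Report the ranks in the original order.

3, 2, 3, 2, 2, 1, 1

Sorted (descending): 557, 557, 521, 521, 521, 286, 286
The 2 values of 557 share dense rank 1.
The 3 values of 521 share dense rank 2.
The 2 values of 286 share dense rank 3.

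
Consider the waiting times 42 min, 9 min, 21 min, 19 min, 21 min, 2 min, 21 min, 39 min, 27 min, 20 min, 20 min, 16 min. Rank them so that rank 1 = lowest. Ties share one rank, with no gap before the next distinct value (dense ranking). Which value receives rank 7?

Sorted (ascending): 2, 9, 16, 19, 20, 20, 21, 21, 21, 27, 39, 42
The 2 values of 20 share dense rank 5.
The 3 values of 21 share dense rank 6.
Remaining distinct values take the next consecutive integers.
Rank 7 → value 27.

27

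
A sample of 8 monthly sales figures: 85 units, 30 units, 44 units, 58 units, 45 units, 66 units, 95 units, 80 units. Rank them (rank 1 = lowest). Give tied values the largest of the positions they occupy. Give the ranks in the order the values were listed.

Sorted (ascending): 30, 44, 45, 58, 66, 80, 85, 95
No ties — each value takes its position as its rank.

7, 1, 2, 4, 3, 5, 8, 6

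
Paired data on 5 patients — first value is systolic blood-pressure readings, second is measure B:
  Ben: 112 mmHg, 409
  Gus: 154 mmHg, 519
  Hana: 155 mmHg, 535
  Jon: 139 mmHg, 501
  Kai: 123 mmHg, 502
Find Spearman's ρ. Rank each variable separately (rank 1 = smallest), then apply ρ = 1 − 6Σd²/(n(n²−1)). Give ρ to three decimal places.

0.900

Ranks of variable 1: 1, 4, 5, 3, 2
Ranks of variable 2: 1, 4, 5, 2, 3
d = r₁ − r₂: 0, 0, 0, 1, -1
d²: 0, 0, 0, 1, 1; Σd² = 2
ρ = 1 − 6·2/(5·24) = 1 − 12/120 = 0.900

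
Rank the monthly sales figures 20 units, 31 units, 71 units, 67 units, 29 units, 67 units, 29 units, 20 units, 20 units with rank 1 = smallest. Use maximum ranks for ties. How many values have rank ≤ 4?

Sorted (ascending): 20, 20, 20, 29, 29, 31, 67, 67, 71
The 3 values of 20 occupy positions 1–3 → each gets rank 3.
The 2 values of 29 occupy positions 4–5 → each gets rank 5.
The 2 values of 67 occupy positions 7–8 → each gets rank 8.
Ranks ≤ 4: {3, 3, 3} → 3 values.

3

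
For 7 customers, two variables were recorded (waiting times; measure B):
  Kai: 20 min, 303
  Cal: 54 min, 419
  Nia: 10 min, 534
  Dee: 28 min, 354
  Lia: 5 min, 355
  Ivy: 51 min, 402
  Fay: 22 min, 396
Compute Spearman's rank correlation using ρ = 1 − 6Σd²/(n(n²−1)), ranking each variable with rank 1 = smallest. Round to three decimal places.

0.214

Ranks of variable 1: 3, 7, 2, 5, 1, 6, 4
Ranks of variable 2: 1, 6, 7, 2, 3, 5, 4
d = r₁ − r₂: 2, 1, -5, 3, -2, 1, 0
d²: 4, 1, 25, 9, 4, 1, 0; Σd² = 44
ρ = 1 − 6·44/(7·48) = 1 − 264/336 = 0.214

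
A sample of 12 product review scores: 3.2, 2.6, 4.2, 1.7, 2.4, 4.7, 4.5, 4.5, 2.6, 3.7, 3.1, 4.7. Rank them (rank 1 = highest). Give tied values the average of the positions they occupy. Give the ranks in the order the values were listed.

7, 9.5, 5, 12, 11, 1.5, 3.5, 3.5, 9.5, 6, 8, 1.5

Sorted (descending): 4.7, 4.7, 4.5, 4.5, 4.2, 3.7, 3.2, 3.1, 2.6, 2.6, 2.4, 1.7
The 2 values of 4.7 occupy positions 1–2 → average rank (1+2)/2 = 1.5.
The 2 values of 4.5 occupy positions 3–4 → average rank (3+4)/2 = 3.5.
The 2 values of 2.6 occupy positions 9–10 → average rank (9+10)/2 = 9.5.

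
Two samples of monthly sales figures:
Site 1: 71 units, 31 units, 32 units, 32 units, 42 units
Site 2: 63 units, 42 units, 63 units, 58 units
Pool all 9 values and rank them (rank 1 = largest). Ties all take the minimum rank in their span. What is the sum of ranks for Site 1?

Sorted (descending): 71, 63, 63, 58, 42, 42, 32, 32, 31
The 2 values of 63 occupy positions 2–3 → each gets rank 2.
The 2 values of 42 occupy positions 5–6 → each gets rank 5.
The 2 values of 32 occupy positions 7–8 → each gets rank 7.
Site 1 values → pooled ranks: 71→1, 31→9, 32→7, 32→7, 42→5
Rank sum = 1 + 9 + 7 + 7 + 5 = 29

29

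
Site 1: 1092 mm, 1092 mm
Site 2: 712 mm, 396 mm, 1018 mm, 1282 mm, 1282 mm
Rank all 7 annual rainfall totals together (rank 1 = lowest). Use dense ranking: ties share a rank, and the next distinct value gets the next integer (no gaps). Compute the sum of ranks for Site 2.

16

Sorted (ascending): 396, 712, 1018, 1092, 1092, 1282, 1282
The 2 values of 1092 share dense rank 4.
The 2 values of 1282 share dense rank 5.
Remaining distinct values take the next consecutive integers.
Site 2 values → pooled ranks: 712→2, 396→1, 1018→3, 1282→5, 1282→5
Rank sum = 2 + 1 + 3 + 5 + 5 = 16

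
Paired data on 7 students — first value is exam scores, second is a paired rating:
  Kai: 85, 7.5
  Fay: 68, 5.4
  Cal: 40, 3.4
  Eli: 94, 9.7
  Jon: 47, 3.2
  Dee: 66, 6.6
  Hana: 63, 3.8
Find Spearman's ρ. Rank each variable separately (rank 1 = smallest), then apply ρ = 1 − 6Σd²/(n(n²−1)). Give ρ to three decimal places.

0.929

Ranks of variable 1: 6, 5, 1, 7, 2, 4, 3
Ranks of variable 2: 6, 4, 2, 7, 1, 5, 3
d = r₁ − r₂: 0, 1, -1, 0, 1, -1, 0
d²: 0, 1, 1, 0, 1, 1, 0; Σd² = 4
ρ = 1 − 6·4/(7·48) = 1 − 24/336 = 0.929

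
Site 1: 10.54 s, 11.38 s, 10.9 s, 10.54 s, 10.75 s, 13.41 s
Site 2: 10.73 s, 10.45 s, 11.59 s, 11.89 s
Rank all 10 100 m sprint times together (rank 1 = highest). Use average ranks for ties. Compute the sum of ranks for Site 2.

22

Sorted (descending): 13.41, 11.89, 11.59, 11.38, 10.9, 10.75, 10.73, 10.54, 10.54, 10.45
The 2 values of 10.54 occupy positions 8–9 → average rank (8+9)/2 = 8.5.
Site 2 values → pooled ranks: 10.73→7, 10.45→10, 11.59→3, 11.89→2
Rank sum = 7 + 10 + 3 + 2 = 22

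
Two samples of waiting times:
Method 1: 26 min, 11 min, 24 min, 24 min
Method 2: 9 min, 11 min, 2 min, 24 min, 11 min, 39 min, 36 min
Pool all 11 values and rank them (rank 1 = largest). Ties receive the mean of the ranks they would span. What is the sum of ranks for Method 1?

21

Sorted (descending): 39, 36, 26, 24, 24, 24, 11, 11, 11, 9, 2
The 3 values of 24 occupy positions 4–6 → average rank 5.
The 3 values of 11 occupy positions 7–9 → average rank 8.
Method 1 values → pooled ranks: 26→3, 11→8, 24→5, 24→5
Rank sum = 3 + 8 + 5 + 5 = 21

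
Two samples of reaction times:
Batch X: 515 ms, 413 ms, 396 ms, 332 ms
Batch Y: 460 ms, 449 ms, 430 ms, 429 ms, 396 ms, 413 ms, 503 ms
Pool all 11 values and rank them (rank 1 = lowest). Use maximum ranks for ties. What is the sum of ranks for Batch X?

20

Sorted (ascending): 332, 396, 396, 413, 413, 429, 430, 449, 460, 503, 515
The 2 values of 396 occupy positions 2–3 → each gets rank 3.
The 2 values of 413 occupy positions 4–5 → each gets rank 5.
Batch X values → pooled ranks: 515→11, 413→5, 396→3, 332→1
Rank sum = 11 + 5 + 3 + 1 = 20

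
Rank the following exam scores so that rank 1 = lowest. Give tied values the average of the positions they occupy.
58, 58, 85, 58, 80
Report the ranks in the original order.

2, 2, 5, 2, 4

Sorted (ascending): 58, 58, 58, 80, 85
The 3 values of 58 occupy positions 1–3 → average rank 2.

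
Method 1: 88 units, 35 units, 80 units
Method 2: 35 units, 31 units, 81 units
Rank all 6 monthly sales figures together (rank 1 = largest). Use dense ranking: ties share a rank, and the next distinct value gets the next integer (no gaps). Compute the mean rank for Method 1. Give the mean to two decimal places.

2.67

Sorted (descending): 88, 81, 80, 35, 35, 31
The 2 values of 35 share dense rank 4.
Remaining distinct values take the next consecutive integers.
Method 1 values → pooled ranks: 88→1, 35→4, 80→3
Mean rank = (1 + 4 + 3) / 3 = 2.67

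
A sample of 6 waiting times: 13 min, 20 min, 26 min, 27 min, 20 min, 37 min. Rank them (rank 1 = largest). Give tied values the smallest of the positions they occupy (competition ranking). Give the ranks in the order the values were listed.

Sorted (descending): 37, 27, 26, 20, 20, 13
The 2 values of 20 occupy positions 4–5 → each gets rank 4.

6, 4, 3, 2, 4, 1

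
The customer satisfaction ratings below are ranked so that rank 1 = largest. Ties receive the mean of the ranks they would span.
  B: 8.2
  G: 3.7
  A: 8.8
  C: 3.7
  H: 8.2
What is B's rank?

Sorted (descending): 8.8, 8.2, 8.2, 3.7, 3.7
The 2 values of 8.2 occupy positions 2–3 → average rank (2+3)/2 = 2.5.
The 2 values of 3.7 occupy positions 4–5 → average rank (4+5)/2 = 4.5.
B has value 8.2 → rank 2.5.

2.5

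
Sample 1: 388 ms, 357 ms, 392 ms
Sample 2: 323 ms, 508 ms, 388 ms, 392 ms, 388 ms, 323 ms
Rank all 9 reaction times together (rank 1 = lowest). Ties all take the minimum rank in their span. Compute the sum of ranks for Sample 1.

Sorted (ascending): 323, 323, 357, 388, 388, 388, 392, 392, 508
The 2 values of 323 occupy positions 1–2 → each gets rank 1.
The 3 values of 388 occupy positions 4–6 → each gets rank 4.
The 2 values of 392 occupy positions 7–8 → each gets rank 7.
Sample 1 values → pooled ranks: 388→4, 357→3, 392→7
Rank sum = 4 + 3 + 7 = 14

14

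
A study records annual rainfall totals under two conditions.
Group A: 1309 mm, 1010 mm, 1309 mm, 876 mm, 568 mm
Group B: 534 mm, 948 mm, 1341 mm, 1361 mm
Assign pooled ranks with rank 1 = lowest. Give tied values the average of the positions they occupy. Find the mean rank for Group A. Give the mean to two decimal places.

4.60

Sorted (ascending): 534, 568, 876, 948, 1010, 1309, 1309, 1341, 1361
The 2 values of 1309 occupy positions 6–7 → average rank (6+7)/2 = 6.5.
Group A values → pooled ranks: 1309→6.5, 1010→5, 1309→6.5, 876→3, 568→2
Mean rank = (6.5 + 5 + 6.5 + 3 + 2) / 5 = 4.60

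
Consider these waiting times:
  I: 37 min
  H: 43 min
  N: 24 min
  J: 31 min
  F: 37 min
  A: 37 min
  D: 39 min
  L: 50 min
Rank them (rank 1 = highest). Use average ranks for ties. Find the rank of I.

5

Sorted (descending): 50, 43, 39, 37, 37, 37, 31, 24
The 3 values of 37 occupy positions 4–6 → average rank 5.
I has value 37 min → rank 5.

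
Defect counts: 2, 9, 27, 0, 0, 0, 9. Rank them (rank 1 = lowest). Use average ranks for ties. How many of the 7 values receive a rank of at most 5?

Sorted (ascending): 0, 0, 0, 2, 9, 9, 27
The 3 values of 0 occupy positions 1–3 → average rank 2.
The 2 values of 9 occupy positions 5–6 → average rank (5+6)/2 = 5.5.
Ranks ≤ 5: {2, 2, 2, 4} → 4 values.

4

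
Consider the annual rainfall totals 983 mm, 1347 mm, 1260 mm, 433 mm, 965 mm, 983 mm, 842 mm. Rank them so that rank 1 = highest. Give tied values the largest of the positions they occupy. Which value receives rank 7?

433

Sorted (descending): 1347, 1260, 983, 983, 965, 842, 433
The 2 values of 983 occupy positions 3–4 → each gets rank 4.
Rank 7 → value 433.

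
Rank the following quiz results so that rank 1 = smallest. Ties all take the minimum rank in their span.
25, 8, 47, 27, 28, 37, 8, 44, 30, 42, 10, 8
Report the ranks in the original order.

Sorted (ascending): 8, 8, 8, 10, 25, 27, 28, 30, 37, 42, 44, 47
The 3 values of 8 occupy positions 1–3 → each gets rank 1.

5, 1, 12, 6, 7, 9, 1, 11, 8, 10, 4, 1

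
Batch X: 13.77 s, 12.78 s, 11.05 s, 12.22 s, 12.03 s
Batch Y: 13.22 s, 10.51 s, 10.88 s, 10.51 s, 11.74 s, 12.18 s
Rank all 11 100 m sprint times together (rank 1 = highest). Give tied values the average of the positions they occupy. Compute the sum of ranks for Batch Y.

44

Sorted (descending): 13.77, 13.22, 12.78, 12.22, 12.18, 12.03, 11.74, 11.05, 10.88, 10.51, 10.51
The 2 values of 10.51 occupy positions 10–11 → average rank (10+11)/2 = 10.5.
Batch Y values → pooled ranks: 13.22→2, 10.51→10.5, 10.88→9, 10.51→10.5, 11.74→7, 12.18→5
Rank sum = 2 + 10.5 + 9 + 10.5 + 7 + 5 = 44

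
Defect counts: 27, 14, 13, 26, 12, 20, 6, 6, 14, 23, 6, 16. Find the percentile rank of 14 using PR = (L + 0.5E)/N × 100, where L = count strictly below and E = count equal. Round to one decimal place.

50.0

N = 12.
Strictly below 14: 5. Equal to 14: 2.
PR = (5 + 0.5·2)/12 × 100 = 50.0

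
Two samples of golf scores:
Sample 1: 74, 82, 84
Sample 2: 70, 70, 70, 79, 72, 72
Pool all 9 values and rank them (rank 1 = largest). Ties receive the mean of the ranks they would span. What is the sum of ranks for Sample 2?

38

Sorted (descending): 84, 82, 79, 74, 72, 72, 70, 70, 70
The 2 values of 72 occupy positions 5–6 → average rank (5+6)/2 = 5.5.
The 3 values of 70 occupy positions 7–9 → average rank 8.
Sample 2 values → pooled ranks: 70→8, 70→8, 70→8, 79→3, 72→5.5, 72→5.5
Rank sum = 8 + 8 + 8 + 3 + 5.5 + 5.5 = 38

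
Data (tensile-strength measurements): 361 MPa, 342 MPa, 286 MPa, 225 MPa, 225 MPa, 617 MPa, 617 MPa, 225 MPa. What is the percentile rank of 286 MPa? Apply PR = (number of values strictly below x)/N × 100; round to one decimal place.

N = 8.
Strictly below 286: 3. Equal to 286: 1.
PR = 3/8 × 100 = 37.5

37.5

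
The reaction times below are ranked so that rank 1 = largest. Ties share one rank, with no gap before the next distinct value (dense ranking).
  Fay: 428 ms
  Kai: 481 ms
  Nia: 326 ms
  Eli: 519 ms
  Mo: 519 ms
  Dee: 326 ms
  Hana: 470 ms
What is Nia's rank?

Sorted (descending): 519, 519, 481, 470, 428, 326, 326
The 2 values of 519 share dense rank 1.
The 2 values of 326 share dense rank 5.
Remaining distinct values take the next consecutive integers.
Nia has value 326 ms → rank 5.

5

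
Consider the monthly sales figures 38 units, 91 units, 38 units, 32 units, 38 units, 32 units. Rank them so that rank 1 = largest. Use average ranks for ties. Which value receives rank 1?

91

Sorted (descending): 91, 38, 38, 38, 32, 32
The 3 values of 38 occupy positions 2–4 → average rank 3.
The 2 values of 32 occupy positions 5–6 → average rank (5+6)/2 = 5.5.
Rank 1 → value 91.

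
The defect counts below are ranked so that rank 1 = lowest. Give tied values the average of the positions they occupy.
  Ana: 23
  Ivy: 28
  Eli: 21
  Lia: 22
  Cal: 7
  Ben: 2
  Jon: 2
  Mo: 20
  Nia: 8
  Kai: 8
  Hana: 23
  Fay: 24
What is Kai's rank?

4.5

Sorted (ascending): 2, 2, 7, 8, 8, 20, 21, 22, 23, 23, 24, 28
The 2 values of 2 occupy positions 1–2 → average rank (1+2)/2 = 1.5.
The 2 values of 8 occupy positions 4–5 → average rank (4+5)/2 = 4.5.
The 2 values of 23 occupy positions 9–10 → average rank (9+10)/2 = 9.5.
Kai has value 8 → rank 4.5.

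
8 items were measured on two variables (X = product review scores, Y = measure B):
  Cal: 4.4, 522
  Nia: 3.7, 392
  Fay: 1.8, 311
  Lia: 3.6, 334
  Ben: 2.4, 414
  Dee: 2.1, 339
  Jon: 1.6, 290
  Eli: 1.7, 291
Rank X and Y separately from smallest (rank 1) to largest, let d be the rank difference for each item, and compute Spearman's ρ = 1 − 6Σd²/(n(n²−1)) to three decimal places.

0.881

Ranks of variable 1: 8, 7, 3, 6, 5, 4, 1, 2
Ranks of variable 2: 8, 6, 3, 4, 7, 5, 1, 2
d = r₁ − r₂: 0, 1, 0, 2, -2, -1, 0, 0
d²: 0, 1, 0, 4, 4, 1, 0, 0; Σd² = 10
ρ = 1 − 6·10/(8·63) = 1 − 60/504 = 0.881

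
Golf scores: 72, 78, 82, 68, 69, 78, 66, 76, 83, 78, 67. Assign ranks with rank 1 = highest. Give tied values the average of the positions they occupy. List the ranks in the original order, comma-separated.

7, 4, 2, 9, 8, 4, 11, 6, 1, 4, 10

Sorted (descending): 83, 82, 78, 78, 78, 76, 72, 69, 68, 67, 66
The 3 values of 78 occupy positions 3–5 → average rank 4.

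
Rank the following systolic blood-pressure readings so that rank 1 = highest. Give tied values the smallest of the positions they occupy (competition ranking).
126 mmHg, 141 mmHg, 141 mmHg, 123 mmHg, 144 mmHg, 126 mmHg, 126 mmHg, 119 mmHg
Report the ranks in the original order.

4, 2, 2, 7, 1, 4, 4, 8

Sorted (descending): 144, 141, 141, 126, 126, 126, 123, 119
The 2 values of 141 occupy positions 2–3 → each gets rank 2.
The 3 values of 126 occupy positions 4–6 → each gets rank 4.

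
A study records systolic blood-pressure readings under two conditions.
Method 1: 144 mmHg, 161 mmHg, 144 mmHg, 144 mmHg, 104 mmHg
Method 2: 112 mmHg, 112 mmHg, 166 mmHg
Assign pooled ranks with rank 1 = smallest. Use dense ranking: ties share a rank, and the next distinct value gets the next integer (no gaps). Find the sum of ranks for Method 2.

9

Sorted (ascending): 104, 112, 112, 144, 144, 144, 161, 166
The 2 values of 112 share dense rank 2.
The 3 values of 144 share dense rank 3.
Remaining distinct values take the next consecutive integers.
Method 2 values → pooled ranks: 112→2, 112→2, 166→5
Rank sum = 2 + 2 + 5 = 9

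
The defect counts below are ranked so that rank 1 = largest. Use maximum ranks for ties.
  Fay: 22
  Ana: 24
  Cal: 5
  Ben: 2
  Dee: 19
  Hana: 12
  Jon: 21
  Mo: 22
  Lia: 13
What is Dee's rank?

5

Sorted (descending): 24, 22, 22, 21, 19, 13, 12, 5, 2
The 2 values of 22 occupy positions 2–3 → each gets rank 3.
Dee has value 19 → rank 5.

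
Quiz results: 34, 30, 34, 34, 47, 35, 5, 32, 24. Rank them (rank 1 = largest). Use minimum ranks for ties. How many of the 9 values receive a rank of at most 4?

Sorted (descending): 47, 35, 34, 34, 34, 32, 30, 24, 5
The 3 values of 34 occupy positions 3–5 → each gets rank 3.
Ranks ≤ 4: {1, 2, 3, 3, 3} → 5 values.

5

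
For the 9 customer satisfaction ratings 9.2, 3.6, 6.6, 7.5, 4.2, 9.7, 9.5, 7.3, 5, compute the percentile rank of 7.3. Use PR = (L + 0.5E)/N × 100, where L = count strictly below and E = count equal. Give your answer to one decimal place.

N = 9.
Strictly below 7.3: 4. Equal to 7.3: 1.
PR = (4 + 0.5·1)/9 × 100 = 50.0

50.0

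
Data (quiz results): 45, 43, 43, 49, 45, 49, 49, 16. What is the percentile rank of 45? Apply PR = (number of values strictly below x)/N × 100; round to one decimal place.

37.5

N = 8.
Strictly below 45: 3. Equal to 45: 2.
PR = 3/8 × 100 = 37.5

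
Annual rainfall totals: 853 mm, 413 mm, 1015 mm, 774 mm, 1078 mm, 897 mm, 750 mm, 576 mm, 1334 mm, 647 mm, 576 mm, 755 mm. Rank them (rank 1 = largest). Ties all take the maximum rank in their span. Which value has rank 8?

Sorted (descending): 1334, 1078, 1015, 897, 853, 774, 755, 750, 647, 576, 576, 413
The 2 values of 576 occupy positions 10–11 → each gets rank 11.
Rank 8 → value 750.

750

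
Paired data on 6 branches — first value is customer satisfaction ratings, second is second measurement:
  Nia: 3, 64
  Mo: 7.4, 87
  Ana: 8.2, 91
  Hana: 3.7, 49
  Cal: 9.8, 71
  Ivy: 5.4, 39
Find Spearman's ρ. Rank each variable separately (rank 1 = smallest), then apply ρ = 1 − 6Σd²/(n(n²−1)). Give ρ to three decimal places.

Ranks of variable 1: 1, 4, 5, 2, 6, 3
Ranks of variable 2: 3, 5, 6, 2, 4, 1
d = r₁ − r₂: -2, -1, -1, 0, 2, 2
d²: 4, 1, 1, 0, 4, 4; Σd² = 14
ρ = 1 − 6·14/(6·35) = 1 − 84/210 = 0.600

0.600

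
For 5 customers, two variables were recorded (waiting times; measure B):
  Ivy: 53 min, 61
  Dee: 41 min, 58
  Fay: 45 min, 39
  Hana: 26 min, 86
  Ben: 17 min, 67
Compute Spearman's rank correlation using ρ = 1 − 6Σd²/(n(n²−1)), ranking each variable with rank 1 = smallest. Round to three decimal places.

-0.600

Ranks of variable 1: 5, 3, 4, 2, 1
Ranks of variable 2: 3, 2, 1, 5, 4
d = r₁ − r₂: 2, 1, 3, -3, -3
d²: 4, 1, 9, 9, 9; Σd² = 32
ρ = 1 − 6·32/(5·24) = 1 − 192/120 = -0.600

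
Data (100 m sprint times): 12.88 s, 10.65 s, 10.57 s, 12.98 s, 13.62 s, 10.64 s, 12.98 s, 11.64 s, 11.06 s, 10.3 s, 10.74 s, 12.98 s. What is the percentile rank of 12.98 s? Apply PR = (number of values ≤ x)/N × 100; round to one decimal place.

91.7

N = 12.
Strictly below 12.98: 8. Equal to 12.98: 3.
PR = 11/12 × 100 = 91.7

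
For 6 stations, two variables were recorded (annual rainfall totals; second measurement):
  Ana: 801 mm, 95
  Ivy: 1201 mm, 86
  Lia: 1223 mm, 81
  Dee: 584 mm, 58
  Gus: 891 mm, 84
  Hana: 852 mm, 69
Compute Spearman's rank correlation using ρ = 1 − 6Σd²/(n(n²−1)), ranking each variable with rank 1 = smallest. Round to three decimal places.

0.257

Ranks of variable 1: 2, 5, 6, 1, 4, 3
Ranks of variable 2: 6, 5, 3, 1, 4, 2
d = r₁ − r₂: -4, 0, 3, 0, 0, 1
d²: 16, 0, 9, 0, 0, 1; Σd² = 26
ρ = 1 − 6·26/(6·35) = 1 − 156/210 = 0.257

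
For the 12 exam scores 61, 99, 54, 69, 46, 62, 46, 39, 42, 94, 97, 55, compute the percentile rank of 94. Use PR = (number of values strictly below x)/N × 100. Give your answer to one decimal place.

N = 12.
Strictly below 94: 9. Equal to 94: 1.
PR = 9/12 × 100 = 75.0

75.0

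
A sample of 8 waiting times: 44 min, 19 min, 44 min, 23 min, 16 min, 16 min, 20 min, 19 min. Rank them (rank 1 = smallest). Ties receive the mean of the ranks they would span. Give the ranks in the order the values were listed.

Sorted (ascending): 16, 16, 19, 19, 20, 23, 44, 44
The 2 values of 16 occupy positions 1–2 → average rank (1+2)/2 = 1.5.
The 2 values of 19 occupy positions 3–4 → average rank (3+4)/2 = 3.5.
The 2 values of 44 occupy positions 7–8 → average rank (7+8)/2 = 7.5.

7.5, 3.5, 7.5, 6, 1.5, 1.5, 5, 3.5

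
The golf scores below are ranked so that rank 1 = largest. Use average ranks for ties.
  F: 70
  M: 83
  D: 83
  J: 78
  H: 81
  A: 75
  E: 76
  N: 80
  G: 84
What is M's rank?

2.5

Sorted (descending): 84, 83, 83, 81, 80, 78, 76, 75, 70
The 2 values of 83 occupy positions 2–3 → average rank (2+3)/2 = 2.5.
M has value 83 → rank 2.5.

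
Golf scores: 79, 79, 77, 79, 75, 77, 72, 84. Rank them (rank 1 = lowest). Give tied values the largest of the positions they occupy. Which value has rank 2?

75

Sorted (ascending): 72, 75, 77, 77, 79, 79, 79, 84
The 2 values of 77 occupy positions 3–4 → each gets rank 4.
The 3 values of 79 occupy positions 5–7 → each gets rank 7.
Rank 2 → value 75.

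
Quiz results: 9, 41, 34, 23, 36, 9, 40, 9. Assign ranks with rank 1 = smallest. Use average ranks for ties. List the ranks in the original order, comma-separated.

2, 8, 5, 4, 6, 2, 7, 2

Sorted (ascending): 9, 9, 9, 23, 34, 36, 40, 41
The 3 values of 9 occupy positions 1–3 → average rank 2.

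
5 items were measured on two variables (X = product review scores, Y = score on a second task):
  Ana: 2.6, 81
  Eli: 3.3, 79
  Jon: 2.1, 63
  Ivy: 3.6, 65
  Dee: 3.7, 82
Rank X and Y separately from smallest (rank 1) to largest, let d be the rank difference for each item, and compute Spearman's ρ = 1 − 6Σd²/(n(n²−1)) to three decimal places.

Ranks of variable 1: 2, 3, 1, 4, 5
Ranks of variable 2: 4, 3, 1, 2, 5
d = r₁ − r₂: -2, 0, 0, 2, 0
d²: 4, 0, 0, 4, 0; Σd² = 8
ρ = 1 − 6·8/(5·24) = 1 − 48/120 = 0.600

0.600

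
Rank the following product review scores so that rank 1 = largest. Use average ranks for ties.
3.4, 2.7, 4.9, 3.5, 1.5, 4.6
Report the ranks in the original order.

4, 5, 1, 3, 6, 2

Sorted (descending): 4.9, 4.6, 3.5, 3.4, 2.7, 1.5
No ties — each value takes its position as its rank.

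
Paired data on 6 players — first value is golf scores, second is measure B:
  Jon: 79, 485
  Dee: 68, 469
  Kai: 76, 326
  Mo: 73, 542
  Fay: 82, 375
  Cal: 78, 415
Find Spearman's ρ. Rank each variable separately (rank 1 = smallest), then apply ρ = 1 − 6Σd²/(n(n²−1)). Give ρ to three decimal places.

-0.314

Ranks of variable 1: 5, 1, 3, 2, 6, 4
Ranks of variable 2: 5, 4, 1, 6, 2, 3
d = r₁ − r₂: 0, -3, 2, -4, 4, 1
d²: 0, 9, 4, 16, 16, 1; Σd² = 46
ρ = 1 − 6·46/(6·35) = 1 − 276/210 = -0.314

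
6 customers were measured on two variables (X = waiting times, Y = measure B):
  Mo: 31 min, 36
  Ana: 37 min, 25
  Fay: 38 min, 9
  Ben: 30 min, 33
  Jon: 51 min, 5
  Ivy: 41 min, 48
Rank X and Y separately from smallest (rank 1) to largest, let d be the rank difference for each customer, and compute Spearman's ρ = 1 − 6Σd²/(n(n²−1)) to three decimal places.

-0.371

Ranks of variable 1: 2, 3, 4, 1, 6, 5
Ranks of variable 2: 5, 3, 2, 4, 1, 6
d = r₁ − r₂: -3, 0, 2, -3, 5, -1
d²: 9, 0, 4, 9, 25, 1; Σd² = 48
ρ = 1 − 6·48/(6·35) = 1 − 288/210 = -0.371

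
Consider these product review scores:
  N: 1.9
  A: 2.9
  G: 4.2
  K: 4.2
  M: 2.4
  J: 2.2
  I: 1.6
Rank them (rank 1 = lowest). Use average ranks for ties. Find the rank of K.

Sorted (ascending): 1.6, 1.9, 2.2, 2.4, 2.9, 4.2, 4.2
The 2 values of 4.2 occupy positions 6–7 → average rank (6+7)/2 = 6.5.
K has value 4.2 → rank 6.5.

6.5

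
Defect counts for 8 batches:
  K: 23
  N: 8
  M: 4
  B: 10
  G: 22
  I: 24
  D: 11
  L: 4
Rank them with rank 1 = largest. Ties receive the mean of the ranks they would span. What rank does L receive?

Sorted (descending): 24, 23, 22, 11, 10, 8, 4, 4
The 2 values of 4 occupy positions 7–8 → average rank (7+8)/2 = 7.5.
L has value 4 → rank 7.5.

7.5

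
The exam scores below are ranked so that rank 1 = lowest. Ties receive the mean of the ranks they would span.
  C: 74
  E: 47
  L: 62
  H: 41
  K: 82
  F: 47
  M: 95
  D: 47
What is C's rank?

Sorted (ascending): 41, 47, 47, 47, 62, 74, 82, 95
The 3 values of 47 occupy positions 2–4 → average rank 3.
C has value 74 → rank 6.

6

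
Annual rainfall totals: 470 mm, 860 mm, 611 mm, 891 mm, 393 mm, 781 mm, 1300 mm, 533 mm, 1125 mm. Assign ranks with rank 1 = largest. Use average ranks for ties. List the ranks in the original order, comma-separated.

Sorted (descending): 1300, 1125, 891, 860, 781, 611, 533, 470, 393
No ties — each value takes its position as its rank.

8, 4, 6, 3, 9, 5, 1, 7, 2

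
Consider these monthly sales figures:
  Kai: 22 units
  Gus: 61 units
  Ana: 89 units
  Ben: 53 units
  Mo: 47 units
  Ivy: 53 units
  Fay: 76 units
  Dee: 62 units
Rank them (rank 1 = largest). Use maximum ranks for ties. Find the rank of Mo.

Sorted (descending): 89, 76, 62, 61, 53, 53, 47, 22
The 2 values of 53 occupy positions 5–6 → each gets rank 6.
Mo has value 47 units → rank 7.

7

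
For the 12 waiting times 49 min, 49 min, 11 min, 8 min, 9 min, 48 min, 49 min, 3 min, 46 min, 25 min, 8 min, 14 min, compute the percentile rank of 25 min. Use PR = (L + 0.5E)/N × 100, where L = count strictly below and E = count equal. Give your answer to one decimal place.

N = 12.
Strictly below 25: 6. Equal to 25: 1.
PR = (6 + 0.5·1)/12 × 100 = 54.2

54.2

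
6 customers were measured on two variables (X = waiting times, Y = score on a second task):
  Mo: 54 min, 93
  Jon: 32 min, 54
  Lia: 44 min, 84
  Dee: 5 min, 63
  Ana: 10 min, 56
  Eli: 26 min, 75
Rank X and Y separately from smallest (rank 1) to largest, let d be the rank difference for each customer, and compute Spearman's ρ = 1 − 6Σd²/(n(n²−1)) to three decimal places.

0.600

Ranks of variable 1: 6, 4, 5, 1, 2, 3
Ranks of variable 2: 6, 1, 5, 3, 2, 4
d = r₁ − r₂: 0, 3, 0, -2, 0, -1
d²: 0, 9, 0, 4, 0, 1; Σd² = 14
ρ = 1 − 6·14/(6·35) = 1 − 84/210 = 0.600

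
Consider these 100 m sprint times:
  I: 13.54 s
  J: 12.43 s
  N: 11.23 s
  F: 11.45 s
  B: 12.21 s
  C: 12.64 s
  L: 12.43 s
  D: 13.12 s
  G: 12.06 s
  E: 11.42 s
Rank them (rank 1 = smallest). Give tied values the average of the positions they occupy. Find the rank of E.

Sorted (ascending): 11.23, 11.42, 11.45, 12.06, 12.21, 12.43, 12.43, 12.64, 13.12, 13.54
The 2 values of 12.43 occupy positions 6–7 → average rank (6+7)/2 = 6.5.
E has value 11.42 s → rank 2.

2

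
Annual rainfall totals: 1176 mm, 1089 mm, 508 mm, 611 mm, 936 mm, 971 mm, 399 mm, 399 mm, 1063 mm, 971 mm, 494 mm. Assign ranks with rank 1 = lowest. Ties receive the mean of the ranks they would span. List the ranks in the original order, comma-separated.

11, 10, 4, 5, 6, 7.5, 1.5, 1.5, 9, 7.5, 3

Sorted (ascending): 399, 399, 494, 508, 611, 936, 971, 971, 1063, 1089, 1176
The 2 values of 399 occupy positions 1–2 → average rank (1+2)/2 = 1.5.
The 2 values of 971 occupy positions 7–8 → average rank (7+8)/2 = 7.5.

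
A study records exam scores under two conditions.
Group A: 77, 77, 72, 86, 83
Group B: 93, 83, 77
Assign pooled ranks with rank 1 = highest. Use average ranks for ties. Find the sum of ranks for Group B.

Sorted (descending): 93, 86, 83, 83, 77, 77, 77, 72
The 2 values of 83 occupy positions 3–4 → average rank (3+4)/2 = 3.5.
The 3 values of 77 occupy positions 5–7 → average rank 6.
Group B values → pooled ranks: 93→1, 83→3.5, 77→6
Rank sum = 1 + 3.5 + 6 = 10.5

10.5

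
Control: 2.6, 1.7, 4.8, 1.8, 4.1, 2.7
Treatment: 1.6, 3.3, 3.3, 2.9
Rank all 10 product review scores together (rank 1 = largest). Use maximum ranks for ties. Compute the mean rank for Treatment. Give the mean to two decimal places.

5.75

Sorted (descending): 4.8, 4.1, 3.3, 3.3, 2.9, 2.7, 2.6, 1.8, 1.7, 1.6
The 2 values of 3.3 occupy positions 3–4 → each gets rank 4.
Treatment values → pooled ranks: 1.6→10, 3.3→4, 3.3→4, 2.9→5
Mean rank = (10 + 4 + 4 + 5) / 4 = 5.75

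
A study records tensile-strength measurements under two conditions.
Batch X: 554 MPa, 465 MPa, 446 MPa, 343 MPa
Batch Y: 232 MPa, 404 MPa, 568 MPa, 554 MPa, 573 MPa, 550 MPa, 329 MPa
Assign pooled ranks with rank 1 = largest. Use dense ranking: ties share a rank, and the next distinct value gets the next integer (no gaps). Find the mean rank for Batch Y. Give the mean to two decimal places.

5.14

Sorted (descending): 573, 568, 554, 554, 550, 465, 446, 404, 343, 329, 232
The 2 values of 554 share dense rank 3.
Remaining distinct values take the next consecutive integers.
Batch Y values → pooled ranks: 232→10, 404→7, 568→2, 554→3, 573→1, 550→4, 329→9
Mean rank = (10 + 7 + 2 + 3 + 1 + 4 + 9) / 7 = 5.14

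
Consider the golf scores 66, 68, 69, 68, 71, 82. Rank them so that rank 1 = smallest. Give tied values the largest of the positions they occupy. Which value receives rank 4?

Sorted (ascending): 66, 68, 68, 69, 71, 82
The 2 values of 68 occupy positions 2–3 → each gets rank 3.
Rank 4 → value 69.

69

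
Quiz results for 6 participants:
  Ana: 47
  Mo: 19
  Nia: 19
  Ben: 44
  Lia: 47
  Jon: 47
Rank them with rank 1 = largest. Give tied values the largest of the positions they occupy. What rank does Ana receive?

3

Sorted (descending): 47, 47, 47, 44, 19, 19
The 3 values of 47 occupy positions 1–3 → each gets rank 3.
The 2 values of 19 occupy positions 5–6 → each gets rank 6.
Ana has value 47 → rank 3.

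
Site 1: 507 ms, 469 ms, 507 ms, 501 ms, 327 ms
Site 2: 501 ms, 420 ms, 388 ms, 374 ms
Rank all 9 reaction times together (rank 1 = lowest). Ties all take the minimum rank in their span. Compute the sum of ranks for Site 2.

Sorted (ascending): 327, 374, 388, 420, 469, 501, 501, 507, 507
The 2 values of 501 occupy positions 6–7 → each gets rank 6.
The 2 values of 507 occupy positions 8–9 → each gets rank 8.
Site 2 values → pooled ranks: 501→6, 420→4, 388→3, 374→2
Rank sum = 6 + 4 + 3 + 2 = 15

15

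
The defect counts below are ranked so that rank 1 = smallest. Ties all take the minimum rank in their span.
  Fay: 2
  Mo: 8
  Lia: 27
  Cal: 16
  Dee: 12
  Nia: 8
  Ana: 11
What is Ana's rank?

4

Sorted (ascending): 2, 8, 8, 11, 12, 16, 27
The 2 values of 8 occupy positions 2–3 → each gets rank 2.
Ana has value 11 → rank 4.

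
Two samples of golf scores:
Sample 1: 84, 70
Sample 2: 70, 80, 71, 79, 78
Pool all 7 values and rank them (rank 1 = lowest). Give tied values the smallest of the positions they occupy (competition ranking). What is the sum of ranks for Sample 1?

Sorted (ascending): 70, 70, 71, 78, 79, 80, 84
The 2 values of 70 occupy positions 1–2 → each gets rank 1.
Sample 1 values → pooled ranks: 84→7, 70→1
Rank sum = 7 + 1 = 8

8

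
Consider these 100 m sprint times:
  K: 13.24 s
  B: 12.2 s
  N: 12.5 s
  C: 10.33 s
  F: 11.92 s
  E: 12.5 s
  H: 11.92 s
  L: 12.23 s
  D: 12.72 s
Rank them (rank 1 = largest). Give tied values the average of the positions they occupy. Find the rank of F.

7.5

Sorted (descending): 13.24, 12.72, 12.5, 12.5, 12.23, 12.2, 11.92, 11.92, 10.33
The 2 values of 12.5 occupy positions 3–4 → average rank (3+4)/2 = 3.5.
The 2 values of 11.92 occupy positions 7–8 → average rank (7+8)/2 = 7.5.
F has value 11.92 s → rank 7.5.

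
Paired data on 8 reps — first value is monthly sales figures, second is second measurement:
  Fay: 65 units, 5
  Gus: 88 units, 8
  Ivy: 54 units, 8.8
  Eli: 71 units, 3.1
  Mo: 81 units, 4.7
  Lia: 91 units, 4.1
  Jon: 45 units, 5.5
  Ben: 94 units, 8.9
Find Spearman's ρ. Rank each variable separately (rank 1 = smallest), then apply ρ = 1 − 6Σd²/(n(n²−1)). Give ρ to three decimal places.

0.048

Ranks of variable 1: 3, 6, 2, 4, 5, 7, 1, 8
Ranks of variable 2: 4, 6, 7, 1, 3, 2, 5, 8
d = r₁ − r₂: -1, 0, -5, 3, 2, 5, -4, 0
d²: 1, 0, 25, 9, 4, 25, 16, 0; Σd² = 80
ρ = 1 − 6·80/(8·63) = 1 − 480/504 = 0.048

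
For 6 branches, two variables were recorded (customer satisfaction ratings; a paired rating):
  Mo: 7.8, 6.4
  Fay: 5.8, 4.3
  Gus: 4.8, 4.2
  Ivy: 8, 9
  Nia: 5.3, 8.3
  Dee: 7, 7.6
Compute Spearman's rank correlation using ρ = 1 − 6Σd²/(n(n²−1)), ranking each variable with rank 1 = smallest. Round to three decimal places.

0.600

Ranks of variable 1: 5, 3, 1, 6, 2, 4
Ranks of variable 2: 3, 2, 1, 6, 5, 4
d = r₁ − r₂: 2, 1, 0, 0, -3, 0
d²: 4, 1, 0, 0, 9, 0; Σd² = 14
ρ = 1 − 6·14/(6·35) = 1 − 84/210 = 0.600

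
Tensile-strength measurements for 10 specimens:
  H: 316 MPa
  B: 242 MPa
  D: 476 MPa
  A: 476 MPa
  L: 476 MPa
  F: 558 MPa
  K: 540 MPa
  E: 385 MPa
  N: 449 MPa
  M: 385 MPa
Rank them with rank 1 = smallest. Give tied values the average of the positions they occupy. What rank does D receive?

7

Sorted (ascending): 242, 316, 385, 385, 449, 476, 476, 476, 540, 558
The 2 values of 385 occupy positions 3–4 → average rank (3+4)/2 = 3.5.
The 3 values of 476 occupy positions 6–8 → average rank 7.
D has value 476 MPa → rank 7.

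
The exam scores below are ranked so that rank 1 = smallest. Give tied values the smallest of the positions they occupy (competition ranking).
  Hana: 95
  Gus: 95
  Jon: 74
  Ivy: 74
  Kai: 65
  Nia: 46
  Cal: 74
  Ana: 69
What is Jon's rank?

Sorted (ascending): 46, 65, 69, 74, 74, 74, 95, 95
The 3 values of 74 occupy positions 4–6 → each gets rank 4.
The 2 values of 95 occupy positions 7–8 → each gets rank 7.
Jon has value 74 → rank 4.

4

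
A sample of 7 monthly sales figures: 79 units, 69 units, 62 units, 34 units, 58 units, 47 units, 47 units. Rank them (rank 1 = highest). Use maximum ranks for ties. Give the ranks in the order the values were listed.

Sorted (descending): 79, 69, 62, 58, 47, 47, 34
The 2 values of 47 occupy positions 5–6 → each gets rank 6.

1, 2, 3, 7, 4, 6, 6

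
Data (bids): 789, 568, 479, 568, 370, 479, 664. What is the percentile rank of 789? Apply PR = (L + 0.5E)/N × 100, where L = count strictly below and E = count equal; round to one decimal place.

N = 7.
Strictly below 789: 6. Equal to 789: 1.
PR = (6 + 0.5·1)/7 × 100 = 92.9

92.9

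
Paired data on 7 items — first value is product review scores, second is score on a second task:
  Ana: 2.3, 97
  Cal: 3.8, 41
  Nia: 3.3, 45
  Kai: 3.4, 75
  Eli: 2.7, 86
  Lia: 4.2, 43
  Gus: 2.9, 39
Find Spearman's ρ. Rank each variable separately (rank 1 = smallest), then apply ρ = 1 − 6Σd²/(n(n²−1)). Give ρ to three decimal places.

-0.571

Ranks of variable 1: 1, 6, 4, 5, 2, 7, 3
Ranks of variable 2: 7, 2, 4, 5, 6, 3, 1
d = r₁ − r₂: -6, 4, 0, 0, -4, 4, 2
d²: 36, 16, 0, 0, 16, 16, 4; Σd² = 88
ρ = 1 − 6·88/(7·48) = 1 − 528/336 = -0.571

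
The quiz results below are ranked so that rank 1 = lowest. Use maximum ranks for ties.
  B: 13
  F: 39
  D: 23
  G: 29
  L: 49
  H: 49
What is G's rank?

3

Sorted (ascending): 13, 23, 29, 39, 49, 49
The 2 values of 49 occupy positions 5–6 → each gets rank 6.
G has value 29 → rank 3.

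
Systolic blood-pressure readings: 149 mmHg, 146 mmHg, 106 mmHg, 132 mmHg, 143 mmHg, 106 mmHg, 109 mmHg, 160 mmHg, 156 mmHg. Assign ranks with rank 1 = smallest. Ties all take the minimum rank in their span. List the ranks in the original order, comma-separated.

Sorted (ascending): 106, 106, 109, 132, 143, 146, 149, 156, 160
The 2 values of 106 occupy positions 1–2 → each gets rank 1.

7, 6, 1, 4, 5, 1, 3, 9, 8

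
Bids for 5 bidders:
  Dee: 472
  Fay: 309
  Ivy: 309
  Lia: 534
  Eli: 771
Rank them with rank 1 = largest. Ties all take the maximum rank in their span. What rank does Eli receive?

Sorted (descending): 771, 534, 472, 309, 309
The 2 values of 309 occupy positions 4–5 → each gets rank 5.
Eli has value 771 → rank 1.

1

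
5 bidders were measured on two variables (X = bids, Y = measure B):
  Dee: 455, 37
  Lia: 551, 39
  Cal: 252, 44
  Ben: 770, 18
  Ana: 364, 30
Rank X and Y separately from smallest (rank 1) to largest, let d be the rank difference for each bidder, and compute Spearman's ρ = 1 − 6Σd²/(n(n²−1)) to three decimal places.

Ranks of variable 1: 3, 4, 1, 5, 2
Ranks of variable 2: 3, 4, 5, 1, 2
d = r₁ − r₂: 0, 0, -4, 4, 0
d²: 0, 0, 16, 16, 0; Σd² = 32
ρ = 1 − 6·32/(5·24) = 1 − 192/120 = -0.600

-0.600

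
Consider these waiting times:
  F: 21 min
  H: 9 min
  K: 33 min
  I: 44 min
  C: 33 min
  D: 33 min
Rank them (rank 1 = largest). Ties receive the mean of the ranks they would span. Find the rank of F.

5

Sorted (descending): 44, 33, 33, 33, 21, 9
The 3 values of 33 occupy positions 2–4 → average rank 3.
F has value 21 min → rank 5.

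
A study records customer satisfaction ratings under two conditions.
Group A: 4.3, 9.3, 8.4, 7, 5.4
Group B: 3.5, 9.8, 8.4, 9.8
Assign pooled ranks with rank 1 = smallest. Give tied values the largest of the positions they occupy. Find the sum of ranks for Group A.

22

Sorted (ascending): 3.5, 4.3, 5.4, 7, 8.4, 8.4, 9.3, 9.8, 9.8
The 2 values of 8.4 occupy positions 5–6 → each gets rank 6.
The 2 values of 9.8 occupy positions 8–9 → each gets rank 9.
Group A values → pooled ranks: 4.3→2, 9.3→7, 8.4→6, 7→4, 5.4→3
Rank sum = 2 + 7 + 6 + 4 + 3 = 22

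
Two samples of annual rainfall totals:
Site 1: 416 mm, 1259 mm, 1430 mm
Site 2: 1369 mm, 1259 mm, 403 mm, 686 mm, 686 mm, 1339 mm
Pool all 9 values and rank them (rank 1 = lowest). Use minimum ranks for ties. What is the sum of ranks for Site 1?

Sorted (ascending): 403, 416, 686, 686, 1259, 1259, 1339, 1369, 1430
The 2 values of 686 occupy positions 3–4 → each gets rank 3.
The 2 values of 1259 occupy positions 5–6 → each gets rank 5.
Site 1 values → pooled ranks: 416→2, 1259→5, 1430→9
Rank sum = 2 + 5 + 9 = 16

16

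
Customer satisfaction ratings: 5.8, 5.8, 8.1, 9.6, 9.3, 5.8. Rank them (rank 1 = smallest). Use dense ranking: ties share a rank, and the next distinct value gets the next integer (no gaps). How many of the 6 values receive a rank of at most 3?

5

Sorted (ascending): 5.8, 5.8, 5.8, 8.1, 9.3, 9.6
The 3 values of 5.8 share dense rank 1.
Remaining distinct values take the next consecutive integers.
Ranks ≤ 3: {1, 1, 1, 2, 3} → 5 values.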